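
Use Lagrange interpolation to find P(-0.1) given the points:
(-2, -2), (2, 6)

Lagrange interpolation formula:
P(x) = Σ yᵢ × Lᵢ(x)
where Lᵢ(x) = Π_{j≠i} (x - xⱼ)/(xᵢ - xⱼ)

L_0(-0.1) = (-0.1 - 2)/(-2 - 2) = 0.525000
L_1(-0.1) = (-0.1 - (-2))/(2 - (-2)) = 0.475000

P(-0.1) = (-2)×L_0(-0.1) + 6×L_1(-0.1)
P(-0.1) = 1.800000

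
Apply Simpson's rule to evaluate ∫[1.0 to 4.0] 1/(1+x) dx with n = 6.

f(x) = 1/(1+x)
a = 1.0, b = 4.0, n = 6
h = (b - a)/n = 0.500000

Simpson's rule: (h/3)[f(x₀) + 4f(x₁) + 2f(x₂) + ... + f(xₙ)]

x_0 = 1.0000, f(x_0) = 0.500000, coefficient = 1
x_1 = 1.5000, f(x_1) = 0.400000, coefficient = 4
x_2 = 2.0000, f(x_2) = 0.333333, coefficient = 2
x_3 = 2.5000, f(x_3) = 0.285714, coefficient = 4
x_4 = 3.0000, f(x_4) = 0.250000, coefficient = 2
x_5 = 3.5000, f(x_5) = 0.222222, coefficient = 4
x_6 = 4.0000, f(x_6) = 0.200000, coefficient = 1

I ≈ (0.500000/3) × 5.498413 = 0.916402
Exact value: 0.916291
Error: 0.000111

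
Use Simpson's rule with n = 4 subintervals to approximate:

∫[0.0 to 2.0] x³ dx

f(x) = x³
a = 0.0, b = 2.0, n = 4
h = (b - a)/n = 0.500000

Simpson's rule: (h/3)[f(x₀) + 4f(x₁) + 2f(x₂) + ... + f(xₙ)]

x_0 = 0.0000, f(x_0) = 0.000000, coefficient = 1
x_1 = 0.5000, f(x_1) = 0.125000, coefficient = 4
x_2 = 1.0000, f(x_2) = 1.000000, coefficient = 2
x_3 = 1.5000, f(x_3) = 3.375000, coefficient = 4
x_4 = 2.0000, f(x_4) = 8.000000, coefficient = 1

I ≈ (0.500000/3) × 24.000000 = 4.000000
Exact value: 4.000000
Error: 0.000000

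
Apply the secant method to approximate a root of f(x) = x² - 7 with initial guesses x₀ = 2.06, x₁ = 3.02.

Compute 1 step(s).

f(x) = x² - 7
x₀ = 2.06, x₁ = 3.02

Secant formula: x_{n+1} = x_n - f(x_n)(x_n - x_{n-1})/(f(x_n) - f(x_{n-1}))

Iteration 1:
  f(2.060000) = -2.756400
  f(3.020000) = 2.120400
  x_2 = 3.020000 - 2.120400×(3.020000 - 2.060000)/(2.120400 - (-2.756400))
       = 2.602598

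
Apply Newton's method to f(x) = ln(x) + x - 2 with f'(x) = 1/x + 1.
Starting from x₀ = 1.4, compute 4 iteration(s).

f(x) = ln(x) + x - 2
f'(x) = 1/x + 1
x₀ = 1.4

Newton-Raphson formula: x_{n+1} = x_n - f(x_n)/f'(x_n)

Iteration 1:
  f(1.400000) = -0.263528
  f'(1.400000) = 1.714286
  x_1 = 1.400000 - (-0.263528)/1.714286 = 1.553725
Iteration 2:
  f(1.553725) = -0.005621
  f'(1.553725) = 1.643615
  x_2 = 1.553725 - (-0.005621)/1.643615 = 1.557144
Iteration 3:
  f(1.557144) = -0.000002
  f'(1.557144) = 1.642201
  x_3 = 1.557144 - (-0.000002)/1.642201 = 1.557146
Iteration 4:
  f(1.557146) = 0.000000
  f'(1.557146) = 1.642201
  x_4 = 1.557146 - 0.000000/1.642201 = 1.557146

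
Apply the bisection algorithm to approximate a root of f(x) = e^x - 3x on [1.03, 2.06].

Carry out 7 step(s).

f(x) = e^x - 3x
Initial interval: [1.03, 2.06]

Iteration 1:
  c_1 = (1.030000 + 2.060000)/2 = 1.545000
  f(c_1) = f(1.545000) = 0.052972
  f(a) × f(c) < 0, new interval: [1.030000, 1.545000]
Iteration 2:
  c_2 = (1.030000 + 1.545000)/2 = 1.287500
  f(c_2) = f(1.287500) = -0.238784
  f(a) × f(c) ≥ 0, new interval: [1.287500, 1.545000]
Iteration 3:
  c_3 = (1.287500 + 1.545000)/2 = 1.416250
  f(c_3) = f(1.416250) = -0.127115
  f(a) × f(c) ≥ 0, new interval: [1.416250, 1.545000]
Iteration 4:
  c_4 = (1.416250 + 1.545000)/2 = 1.480625
  f(c_4) = f(1.480625) = -0.046183
  f(a) × f(c) ≥ 0, new interval: [1.480625, 1.545000]
Iteration 5:
  c_5 = (1.480625 + 1.545000)/2 = 1.512812
  f(c_5) = f(1.512812) = 0.001043
  f(a) × f(c) < 0, new interval: [1.480625, 1.512812]
Iteration 6:
  c_6 = (1.480625 + 1.512812)/2 = 1.496719
  f(c_6) = f(1.496719) = -0.023149
  f(a) × f(c) ≥ 0, new interval: [1.496719, 1.512812]
Iteration 7:
  c_7 = (1.496719 + 1.512812)/2 = 1.504766
  f(c_7) = f(1.504766) = -0.011199
  f(a) × f(c) ≥ 0, new interval: [1.504766, 1.512812]

After 7 iteration(s), the approximation is c_7 = 1.504766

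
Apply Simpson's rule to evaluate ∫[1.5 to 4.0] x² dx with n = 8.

f(x) = x²
a = 1.5, b = 4.0, n = 8
h = (b - a)/n = 0.312500

Simpson's rule: (h/3)[f(x₀) + 4f(x₁) + 2f(x₂) + ... + f(xₙ)]

x_0 = 1.5000, f(x_0) = 2.250000, coefficient = 1
x_1 = 1.8125, f(x_1) = 3.285156, coefficient = 4
x_2 = 2.1250, f(x_2) = 4.515625, coefficient = 2
x_3 = 2.4375, f(x_3) = 5.941406, coefficient = 4
x_4 = 2.7500, f(x_4) = 7.562500, coefficient = 2
x_5 = 3.0625, f(x_5) = 9.378906, coefficient = 4
x_6 = 3.3750, f(x_6) = 11.390625, coefficient = 2
x_7 = 3.6875, f(x_7) = 13.597656, coefficient = 4
x_8 = 4.0000, f(x_8) = 16.000000, coefficient = 1

I ≈ (0.312500/3) × 194.000000 = 20.208333
Exact value: 20.208333
Error: 0.000000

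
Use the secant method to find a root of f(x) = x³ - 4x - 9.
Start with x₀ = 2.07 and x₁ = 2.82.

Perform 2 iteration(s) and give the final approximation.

f(x) = x³ - 4x - 9
x₀ = 2.07, x₁ = 2.82

Secant formula: x_{n+1} = x_n - f(x_n)(x_n - x_{n-1})/(f(x_n) - f(x_{n-1}))

Iteration 1:
  f(2.070000) = -8.410257
  f(2.820000) = 2.145768
  x_2 = 2.820000 - 2.145768×(2.820000 - 2.070000)/(2.145768 - (-8.410257))
       = 2.667544
Iteration 2:
  f(2.820000) = 2.145768
  f(2.667544) = -0.688485
  x_3 = 2.667544 - (-0.688485)×(2.667544 - 2.820000)/(-0.688485 - 2.145768)
       = 2.704578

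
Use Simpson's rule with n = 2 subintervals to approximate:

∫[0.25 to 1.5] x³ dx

f(x) = x³
a = 0.25, b = 1.5, n = 2
h = (b - a)/n = 0.625000

Simpson's rule: (h/3)[f(x₀) + 4f(x₁) + 2f(x₂) + ... + f(xₙ)]

x_0 = 0.2500, f(x_0) = 0.015625, coefficient = 1
x_1 = 0.8750, f(x_1) = 0.669922, coefficient = 4
x_2 = 1.5000, f(x_2) = 3.375000, coefficient = 1

I ≈ (0.625000/3) × 6.070312 = 1.264648
Exact value: 1.264648
Error: 0.000000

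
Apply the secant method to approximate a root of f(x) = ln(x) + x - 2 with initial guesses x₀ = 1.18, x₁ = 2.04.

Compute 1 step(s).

f(x) = ln(x) + x - 2
x₀ = 1.18, x₁ = 2.04

Secant formula: x_{n+1} = x_n - f(x_n)(x_n - x_{n-1})/(f(x_n) - f(x_{n-1}))

Iteration 1:
  f(1.180000) = -0.654486
  f(2.040000) = 0.752950
  x_2 = 2.040000 - 0.752950×(2.040000 - 1.180000)/(0.752950 - (-0.654486))
       = 1.579917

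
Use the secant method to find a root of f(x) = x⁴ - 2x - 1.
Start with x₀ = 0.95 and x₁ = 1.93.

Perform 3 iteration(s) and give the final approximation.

f(x) = x⁴ - 2x - 1
x₀ = 0.95, x₁ = 1.93

Secant formula: x_{n+1} = x_n - f(x_n)(x_n - x_{n-1})/(f(x_n) - f(x_{n-1}))

Iteration 1:
  f(0.950000) = -2.085494
  f(1.930000) = 9.014880
  x_2 = 1.930000 - 9.014880×(1.930000 - 0.950000)/(9.014880 - (-2.085494))
       = 1.134118
Iteration 2:
  f(1.930000) = 9.014880
  f(1.134118) = -1.613863
  x_3 = 1.134118 - (-1.613863)×(1.134118 - 1.930000)/(-1.613863 - 9.014880)
       = 1.254965
Iteration 3:
  f(1.134118) = -1.613863
  f(1.254965) = -1.029505
  x_4 = 1.254965 - (-1.029505)×(1.254965 - 1.134118)/(-1.029505 - (-1.613863))
       = 1.467868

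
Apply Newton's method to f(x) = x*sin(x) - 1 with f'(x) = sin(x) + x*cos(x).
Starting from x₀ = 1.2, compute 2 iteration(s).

f(x) = x*sin(x) - 1
f'(x) = sin(x) + x*cos(x)
x₀ = 1.2

Newton-Raphson formula: x_{n+1} = x_n - f(x_n)/f'(x_n)

Iteration 1:
  f(1.200000) = 0.118447
  f'(1.200000) = 1.366868
  x_1 = 1.200000 - 0.118447/1.366868 = 1.113344
Iteration 2:
  f(1.113344) = -0.001129
  f'(1.113344) = 1.388904
  x_2 = 1.113344 - (-0.001129)/1.388904 = 1.114157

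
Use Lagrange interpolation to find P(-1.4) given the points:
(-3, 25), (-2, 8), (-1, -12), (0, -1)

Lagrange interpolation formula:
P(x) = Σ yᵢ × Lᵢ(x)
where Lᵢ(x) = Π_{j≠i} (x - xⱼ)/(xᵢ - xⱼ)

L_0(-1.4) = (-1.4 - (-2))/(-3 - (-2)) × (-1.4 - (-1))/(-3 - (-1)) × (-1.4 - 0)/(-3 - 0) = -0.056000
L_1(-1.4) = (-1.4 - (-3))/(-2 - (-3)) × (-1.4 - (-1))/(-2 - (-1)) × (-1.4 - 0)/(-2 - 0) = 0.448000
L_2(-1.4) = (-1.4 - (-3))/(-1 - (-3)) × (-1.4 - (-2))/(-1 - (-2)) × (-1.4 - 0)/(-1 - 0) = 0.672000
L_3(-1.4) = (-1.4 - (-3))/(0 - (-3)) × (-1.4 - (-2))/(0 - (-2)) × (-1.4 - (-1))/(0 - (-1)) = -0.064000

P(-1.4) = 25×L_0(-1.4) + 8×L_1(-1.4) + (-12)×L_2(-1.4) + (-1)×L_3(-1.4)
P(-1.4) = -5.816000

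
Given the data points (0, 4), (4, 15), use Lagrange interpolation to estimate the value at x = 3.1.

Lagrange interpolation formula:
P(x) = Σ yᵢ × Lᵢ(x)
where Lᵢ(x) = Π_{j≠i} (x - xⱼ)/(xᵢ - xⱼ)

L_0(3.1) = (3.1 - 4)/(0 - 4) = 0.225000
L_1(3.1) = (3.1 - 0)/(4 - 0) = 0.775000

P(3.1) = 4×L_0(3.1) + 15×L_1(3.1)
P(3.1) = 12.525000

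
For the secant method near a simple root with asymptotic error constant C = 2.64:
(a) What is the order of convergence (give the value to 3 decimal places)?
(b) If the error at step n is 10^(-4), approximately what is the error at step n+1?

(a) Secant method has superlinear convergence with order φ = (1+√5)/2 ≈ 1.618.
    This means |e_{n+1}| ≈ C|e_n|^1.618.

(b) With |e_n| = 10^(-4) and C = 2.64:
    |e_{n+1}| ≈ 2.64 × (10^(-4))^1.618 = 2.64 × 10^(-6.47)

(a) ≈ 1.618 (golden ratio); (b) |e_{n+1}| ≈ 8.902e-07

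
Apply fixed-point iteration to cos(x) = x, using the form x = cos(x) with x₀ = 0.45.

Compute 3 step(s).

Equation: cos(x) = x
Fixed-point form: x = cos(x)
x₀ = 0.45

x_1 = g(0.450000) = 0.900447
x_2 = g(0.900447) = 0.621260
x_3 = g(0.621260) = 0.813146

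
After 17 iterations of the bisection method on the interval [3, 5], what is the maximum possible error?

Bisection error bound: |error| ≤ (b-a)/2^n
|error| ≤ (5 - 3)/2^17 = 2/2^17
|error| ≤ 0.0000152588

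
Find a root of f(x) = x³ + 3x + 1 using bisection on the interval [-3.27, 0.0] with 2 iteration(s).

f(x) = x³ + 3x + 1
Initial interval: [-3.27, 0.0]

Iteration 1:
  c_1 = (-3.270000 + 0.000000)/2 = -1.635000
  f(c_1) = f(-1.635000) = -8.275723
  f(a) × f(c) ≥ 0, new interval: [-1.635000, 0.000000]
Iteration 2:
  c_2 = (-1.635000 + 0.000000)/2 = -0.817500
  f(c_2) = f(-0.817500) = -1.998840
  f(a) × f(c) ≥ 0, new interval: [-0.817500, 0.000000]

After 2 iteration(s), the approximation is c_2 = -0.817500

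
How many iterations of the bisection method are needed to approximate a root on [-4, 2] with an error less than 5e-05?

We need (b-a)/2^n ≤ 5e-05
(2 - (-4))/2^n ≤ 5e-05
6/2^n ≤ 5e-05
2^n ≥ 120000
n ≥ log₂(120000) = 16.87
n ≥ 17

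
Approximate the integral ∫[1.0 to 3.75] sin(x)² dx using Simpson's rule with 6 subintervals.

f(x) = sin(x)²
a = 1.0, b = 3.75, n = 6
h = (b - a)/n = 0.458333

Simpson's rule: (h/3)[f(x₀) + 4f(x₁) + 2f(x₂) + ... + f(xₙ)]

x_0 = 1.0000, f(x_0) = 0.708073, coefficient = 1
x_1 = 1.4583, f(x_1) = 0.987405, coefficient = 4
x_2 = 1.9167, f(x_2) = 0.885068, coefficient = 2
x_3 = 2.3750, f(x_3) = 0.481199, coefficient = 4
x_4 = 2.8333, f(x_4) = 0.092052, coefficient = 2
x_5 = 3.2917, f(x_5) = 0.022354, coefficient = 4
x_6 = 3.7500, f(x_6) = 0.326682, coefficient = 1

I ≈ (0.458333/3) × 8.952828 = 1.367793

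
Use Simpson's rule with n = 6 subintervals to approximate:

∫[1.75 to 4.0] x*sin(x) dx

f(x) = x*sin(x)
a = 1.75, b = 4.0, n = 6
h = (b - a)/n = 0.375000

Simpson's rule: (h/3)[f(x₀) + 4f(x₁) + 2f(x₂) + ... + f(xₙ)]

x_0 = 1.7500, f(x_0) = 1.721975, coefficient = 1
x_1 = 2.1250, f(x_1) = 1.806930, coefficient = 4
x_2 = 2.5000, f(x_2) = 1.496180, coefficient = 2
x_3 = 2.8750, f(x_3) = 0.757407, coefficient = 4
x_4 = 3.2500, f(x_4) = -0.351634, coefficient = 2
x_5 = 3.6250, f(x_5) = -1.684896, coefficient = 4
x_6 = 4.0000, f(x_6) = -3.027210, coefficient = 1

I ≈ (0.375000/3) × 4.501622 = 0.562703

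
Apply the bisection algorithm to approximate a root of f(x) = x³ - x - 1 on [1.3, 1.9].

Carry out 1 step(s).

f(x) = x³ - x - 1
Initial interval: [1.3, 1.9]

Iteration 1:
  c_1 = (1.300000 + 1.900000)/2 = 1.600000
  f(c_1) = f(1.600000) = 1.496000
  f(a) × f(c) < 0, new interval: [1.300000, 1.600000]

After 1 iteration(s), the approximation is c_1 = 1.600000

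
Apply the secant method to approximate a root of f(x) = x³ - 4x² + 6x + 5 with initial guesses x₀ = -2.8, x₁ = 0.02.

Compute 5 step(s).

f(x) = x³ - 4x² + 6x + 5
x₀ = -2.8, x₁ = 0.02

Secant formula: x_{n+1} = x_n - f(x_n)(x_n - x_{n-1})/(f(x_n) - f(x_{n-1}))

Iteration 1:
  f(-2.800000) = -65.112000
  f(0.020000) = 5.118408
  x_2 = 0.020000 - 5.118408×(0.020000 - (-2.800000))/(5.118408 - (-65.112000))
       = -0.185522
Iteration 2:
  f(0.020000) = 5.118408
  f(-0.185522) = 3.742807
  x_3 = -0.185522 - 3.742807×(-0.185522 - 0.020000)/(3.742807 - 5.118408)
       = -0.744718
Iteration 3:
  f(-0.185522) = 3.742807
  f(-0.744718) = -2.099751
  x_4 = -0.744718 - (-2.099751)×(-0.744718 - (-0.185522))/(-2.099751 - 3.742807)
       = -0.543749
Iteration 4:
  f(-0.744718) = -2.099751
  f(-0.543749) = 0.394086
  x_5 = -0.543749 - 0.394086×(-0.543749 - (-0.744718))/(0.394086 - (-2.099751))
       = -0.575507
Iteration 5:
  f(-0.543749) = 0.394086
  f(-0.575507) = 0.031512
  x_6 = -0.575507 - 0.031512×(-0.575507 - (-0.543749))/(0.031512 - 0.394086)
       = -0.578267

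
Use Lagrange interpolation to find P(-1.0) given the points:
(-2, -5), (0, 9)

Lagrange interpolation formula:
P(x) = Σ yᵢ × Lᵢ(x)
where Lᵢ(x) = Π_{j≠i} (x - xⱼ)/(xᵢ - xⱼ)

L_0(-1.0) = (-1.0 - 0)/(-2 - 0) = 0.500000
L_1(-1.0) = (-1.0 - (-2))/(0 - (-2)) = 0.500000

P(-1.0) = (-5)×L_0(-1.0) + 9×L_1(-1.0)
P(-1.0) = 2.000000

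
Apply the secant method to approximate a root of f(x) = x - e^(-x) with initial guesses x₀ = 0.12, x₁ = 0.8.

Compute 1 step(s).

f(x) = x - e^(-x)
x₀ = 0.12, x₁ = 0.8

Secant formula: x_{n+1} = x_n - f(x_n)(x_n - x_{n-1})/(f(x_n) - f(x_{n-1}))

Iteration 1:
  f(0.120000) = -0.766920
  f(0.800000) = 0.350671
  x_2 = 0.800000 - 0.350671×(0.800000 - 0.120000)/(0.350671 - (-0.766920))
       = 0.586634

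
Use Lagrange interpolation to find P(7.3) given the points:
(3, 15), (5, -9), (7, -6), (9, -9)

Lagrange interpolation formula:
P(x) = Σ yᵢ × Lᵢ(x)
where Lᵢ(x) = Π_{j≠i} (x - xⱼ)/(xᵢ - xⱼ)

L_0(7.3) = (7.3 - 5)/(3 - 5) × (7.3 - 7)/(3 - 7) × (7.3 - 9)/(3 - 9) = 0.024437
L_1(7.3) = (7.3 - 3)/(5 - 3) × (7.3 - 7)/(5 - 7) × (7.3 - 9)/(5 - 9) = -0.137062
L_2(7.3) = (7.3 - 3)/(7 - 3) × (7.3 - 5)/(7 - 5) × (7.3 - 9)/(7 - 9) = 1.050812
L_3(7.3) = (7.3 - 3)/(9 - 3) × (7.3 - 5)/(9 - 5) × (7.3 - 7)/(9 - 7) = 0.061812

P(7.3) = 15×L_0(7.3) + (-9)×L_1(7.3) + (-6)×L_2(7.3) + (-9)×L_3(7.3)
P(7.3) = -5.261063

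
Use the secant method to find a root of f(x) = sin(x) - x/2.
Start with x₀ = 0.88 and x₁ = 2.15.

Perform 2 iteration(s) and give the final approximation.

f(x) = sin(x) - x/2
x₀ = 0.88, x₁ = 2.15

Secant formula: x_{n+1} = x_n - f(x_n)(x_n - x_{n-1})/(f(x_n) - f(x_{n-1}))

Iteration 1:
  f(0.880000) = 0.330739
  f(2.150000) = -0.238101
  x_2 = 2.150000 - (-0.238101)×(2.150000 - 0.880000)/(-0.238101 - 0.330739)
       = 1.618412
Iteration 2:
  f(2.150000) = -0.238101
  f(1.618412) = 0.189661
  x_3 = 1.618412 - 0.189661×(1.618412 - 2.150000)/(0.189661 - (-0.238101))
       = 1.854107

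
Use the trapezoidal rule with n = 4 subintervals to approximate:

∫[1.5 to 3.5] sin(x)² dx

f(x) = sin(x)²
a = 1.5, b = 3.5, n = 4
h = (b - a)/n = 0.500000

Trapezoidal rule: (h/2)[f(x₀) + 2f(x₁) + 2f(x₂) + ... + f(xₙ)]

x_0 = 1.5000, f(x_0) = 0.994996, coefficient = 1
x_1 = 2.0000, f(x_1) = 0.826822, coefficient = 2
x_2 = 2.5000, f(x_2) = 0.358169, coefficient = 2
x_3 = 3.0000, f(x_3) = 0.019915, coefficient = 2
x_4 = 3.5000, f(x_4) = 0.123049, coefficient = 1

I ≈ (0.500000/2) × 3.527856 = 0.881964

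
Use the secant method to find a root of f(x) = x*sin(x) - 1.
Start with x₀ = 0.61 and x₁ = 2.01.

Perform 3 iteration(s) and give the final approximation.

f(x) = x*sin(x) - 1
x₀ = 0.61, x₁ = 2.01

Secant formula: x_{n+1} = x_n - f(x_n)(x_n - x_{n-1})/(f(x_n) - f(x_{n-1}))

Iteration 1:
  f(0.610000) = -0.650551
  f(2.010000) = 0.819232
  x_2 = 2.010000 - 0.819232×(2.010000 - 0.610000)/(0.819232 - (-0.650551))
       = 1.229664
Iteration 2:
  f(2.010000) = 0.819232
  f(1.229664) = 0.158806
  x_3 = 1.229664 - 0.158806×(1.229664 - 2.010000)/(0.158806 - 0.819232)
       = 1.042024
Iteration 3:
  f(1.229664) = 0.158806
  f(1.042024) = -0.100288
  x_4 = 1.042024 - (-0.100288)×(1.042024 - 1.229664)/(-0.100288 - 0.158806)
       = 1.114654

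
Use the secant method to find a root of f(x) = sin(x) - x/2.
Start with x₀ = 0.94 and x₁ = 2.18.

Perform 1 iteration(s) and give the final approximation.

f(x) = sin(x) - x/2
x₀ = 0.94, x₁ = 2.18

Secant formula: x_{n+1} = x_n - f(x_n)(x_n - x_{n-1})/(f(x_n) - f(x_{n-1}))

Iteration 1:
  f(0.940000) = 0.337558
  f(2.180000) = -0.269896
  x_2 = 2.180000 - (-0.269896)×(2.180000 - 0.940000)/(-0.269896 - 0.337558)
       = 1.629059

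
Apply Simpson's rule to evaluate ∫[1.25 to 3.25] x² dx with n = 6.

f(x) = x²
a = 1.25, b = 3.25, n = 6
h = (b - a)/n = 0.333333

Simpson's rule: (h/3)[f(x₀) + 4f(x₁) + 2f(x₂) + ... + f(xₙ)]

x_0 = 1.2500, f(x_0) = 1.562500, coefficient = 1
x_1 = 1.5833, f(x_1) = 2.506944, coefficient = 4
x_2 = 1.9167, f(x_2) = 3.673611, coefficient = 2
x_3 = 2.2500, f(x_3) = 5.062500, coefficient = 4
x_4 = 2.5833, f(x_4) = 6.673611, coefficient = 2
x_5 = 2.9167, f(x_5) = 8.506944, coefficient = 4
x_6 = 3.2500, f(x_6) = 10.562500, coefficient = 1

I ≈ (0.333333/3) × 97.125000 = 10.791667
Exact value: 10.791667
Error: 0.000000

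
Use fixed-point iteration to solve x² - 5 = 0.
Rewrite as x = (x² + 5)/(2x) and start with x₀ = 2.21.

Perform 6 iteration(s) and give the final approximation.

Equation: x² - 5 = 0
Fixed-point form: x = (x² + 5)/(2x)
x₀ = 2.21

x_1 = g(2.210000) = 2.236222
x_2 = g(2.236222) = 2.236068
x_3 = g(2.236068) = 2.236068
x_4 = g(2.236068) = 2.236068
x_5 = g(2.236068) = 2.236068
x_6 = g(2.236068) = 2.236068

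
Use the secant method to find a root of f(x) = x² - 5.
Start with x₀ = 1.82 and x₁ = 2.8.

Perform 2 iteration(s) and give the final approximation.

f(x) = x² - 5
x₀ = 1.82, x₁ = 2.8

Secant formula: x_{n+1} = x_n - f(x_n)(x_n - x_{n-1})/(f(x_n) - f(x_{n-1}))

Iteration 1:
  f(1.820000) = -1.687600
  f(2.800000) = 2.840000
  x_2 = 2.800000 - 2.840000×(2.800000 - 1.820000)/(2.840000 - (-1.687600))
       = 2.185281
Iteration 2:
  f(2.800000) = 2.840000
  f(2.185281) = -0.224545
  x_3 = 2.185281 - (-0.224545)×(2.185281 - 2.800000)/(-0.224545 - 2.840000)
       = 2.230323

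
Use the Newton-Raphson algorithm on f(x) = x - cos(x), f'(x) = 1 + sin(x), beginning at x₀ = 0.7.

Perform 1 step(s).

f(x) = x - cos(x)
f'(x) = 1 + sin(x)
x₀ = 0.7

Newton-Raphson formula: x_{n+1} = x_n - f(x_n)/f'(x_n)

Iteration 1:
  f(0.700000) = -0.064842
  f'(0.700000) = 1.644218
  x_1 = 0.700000 - (-0.064842)/1.644218 = 0.739436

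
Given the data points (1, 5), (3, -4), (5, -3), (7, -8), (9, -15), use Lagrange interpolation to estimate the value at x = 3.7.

Lagrange interpolation formula:
P(x) = Σ yᵢ × Lᵢ(x)
where Lᵢ(x) = Π_{j≠i} (x - xⱼ)/(xᵢ - xⱼ)

L_0(3.7) = (3.7 - 3)/(1 - 3) × (3.7 - 5)/(1 - 5) × (3.7 - 7)/(1 - 7) × (3.7 - 9)/(1 - 9) = -0.041448
L_1(3.7) = (3.7 - 1)/(3 - 1) × (3.7 - 5)/(3 - 5) × (3.7 - 7)/(3 - 7) × (3.7 - 9)/(3 - 9) = 0.639478
L_2(3.7) = (3.7 - 1)/(5 - 1) × (3.7 - 3)/(5 - 3) × (3.7 - 7)/(5 - 7) × (3.7 - 9)/(5 - 9) = 0.516502
L_3(3.7) = (3.7 - 1)/(7 - 1) × (3.7 - 3)/(7 - 3) × (3.7 - 5)/(7 - 5) × (3.7 - 9)/(7 - 9) = -0.135647
L_4(3.7) = (3.7 - 1)/(9 - 1) × (3.7 - 3)/(9 - 3) × (3.7 - 5)/(9 - 5) × (3.7 - 7)/(9 - 7) = 0.021115

P(3.7) = 5×L_0(3.7) + (-4)×L_1(3.7) + (-3)×L_2(3.7) + (-8)×L_3(3.7) + (-15)×L_4(3.7)
P(3.7) = -3.546203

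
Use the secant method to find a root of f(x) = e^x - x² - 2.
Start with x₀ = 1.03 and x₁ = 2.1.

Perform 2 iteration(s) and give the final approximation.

f(x) = e^x - x² - 2
x₀ = 1.03, x₁ = 2.1

Secant formula: x_{n+1} = x_n - f(x_n)(x_n - x_{n-1})/(f(x_n) - f(x_{n-1}))

Iteration 1:
  f(1.030000) = -0.259834
  f(2.100000) = 1.756170
  x_2 = 2.100000 - 1.756170×(2.100000 - 1.030000)/(1.756170 - (-0.259834))
       = 1.167908
Iteration 2:
  f(2.100000) = 1.756170
  f(1.167908) = -0.148750
  x_3 = 1.167908 - (-0.148750)×(1.167908 - 2.100000)/(-0.148750 - 1.756170)
       = 1.240692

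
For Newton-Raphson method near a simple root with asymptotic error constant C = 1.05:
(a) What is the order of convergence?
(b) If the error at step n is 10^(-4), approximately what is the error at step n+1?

(a) Newton-Raphson has quadratic (order 2) convergence near simple roots.
    This means |e_{n+1}| ≈ C|e_n|².

(b) With |e_n| = 10^(-4) and C = 1.05:
    |e_{n+1}| ≈ 1.05 × (10^(-4))² = 1.05 × 10^(-8)

(a) 2 (quadratic); (b) |e_{n+1}| ≈ 1.050e-08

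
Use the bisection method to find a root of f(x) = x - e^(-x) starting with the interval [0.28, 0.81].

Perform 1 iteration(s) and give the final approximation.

f(x) = x - e^(-x)
Initial interval: [0.28, 0.81]

Iteration 1:
  c_1 = (0.280000 + 0.810000)/2 = 0.545000
  f(c_1) = f(0.545000) = -0.034842
  f(a) × f(c) ≥ 0, new interval: [0.545000, 0.810000]

After 1 iteration(s), the approximation is c_1 = 0.545000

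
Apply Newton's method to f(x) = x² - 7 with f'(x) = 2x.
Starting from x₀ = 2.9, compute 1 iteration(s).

f(x) = x² - 7
f'(x) = 2x
x₀ = 2.9

Newton-Raphson formula: x_{n+1} = x_n - f(x_n)/f'(x_n)

Iteration 1:
  f(2.900000) = 1.410000
  f'(2.900000) = 5.800000
  x_1 = 2.900000 - 1.410000/5.800000 = 2.656897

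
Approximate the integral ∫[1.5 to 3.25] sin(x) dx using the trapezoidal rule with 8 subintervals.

f(x) = sin(x)
a = 1.5, b = 3.25, n = 8
h = (b - a)/n = 0.218750

Trapezoidal rule: (h/2)[f(x₀) + 2f(x₁) + 2f(x₂) + ... + f(xₙ)]

x_0 = 1.5000, f(x_0) = 0.997495, coefficient = 1
x_1 = 1.7188, f(x_1) = 0.989075, coefficient = 2
x_2 = 1.9375, f(x_2) = 0.933514, coefficient = 2
x_3 = 2.1562, f(x_3) = 0.833461, coefficient = 2
x_4 = 2.3750, f(x_4) = 0.693685, coefficient = 2
x_5 = 2.5938, f(x_5) = 0.520847, coefficient = 2
x_6 = 2.8125, f(x_6) = 0.323185, coefficient = 2
x_7 = 3.0312, f(x_7) = 0.110119, coefficient = 2
x_8 = 3.2500, f(x_8) = -0.108195, coefficient = 1

I ≈ (0.218750/2) × 9.697071 = 1.060617
Exact value: 1.064867
Error: 0.004250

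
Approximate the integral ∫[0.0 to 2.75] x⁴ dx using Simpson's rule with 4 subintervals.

f(x) = x⁴
a = 0.0, b = 2.75, n = 4
h = (b - a)/n = 0.687500

Simpson's rule: (h/3)[f(x₀) + 4f(x₁) + 2f(x₂) + ... + f(xₙ)]

x_0 = 0.0000, f(x_0) = 0.000000, coefficient = 1
x_1 = 0.6875, f(x_1) = 0.223404, coefficient = 4
x_2 = 1.3750, f(x_2) = 3.574463, coefficient = 2
x_3 = 2.0625, f(x_3) = 18.095718, coefficient = 4
x_4 = 2.7500, f(x_4) = 57.191406, coefficient = 1

I ≈ (0.687500/3) × 137.616821 = 31.537188
Exact value: 31.455273
Error: 0.081915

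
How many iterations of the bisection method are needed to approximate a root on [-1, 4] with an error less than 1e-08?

We need (b-a)/2^n ≤ 1e-08
(4 - (-1))/2^n ≤ 1e-08
5/2^n ≤ 1e-08
2^n ≥ 500000000
n ≥ log₂(500000000) = 28.90
n ≥ 29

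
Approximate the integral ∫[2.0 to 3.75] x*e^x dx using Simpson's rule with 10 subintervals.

f(x) = x*e^x
a = 2.0, b = 3.75, n = 10
h = (b - a)/n = 0.175000

Simpson's rule: (h/3)[f(x₀) + 4f(x₁) + 2f(x₂) + ... + f(xₙ)]

x_0 = 2.0000, f(x_0) = 14.778112, coefficient = 1
x_1 = 2.1750, f(x_1) = 19.144753, coefficient = 4
x_2 = 2.3500, f(x_2) = 24.641089, coefficient = 2
x_3 = 2.5250, f(x_3) = 31.539511, coefficient = 4
x_4 = 2.7000, f(x_4) = 40.175276, coefficient = 2
x_5 = 2.8750, f(x_5) = 50.960594, coefficient = 4
x_6 = 3.0500, f(x_6) = 64.401800, coefficient = 2
x_7 = 3.2250, f(x_7) = 81.120277, coefficient = 4
x_8 = 3.4000, f(x_8) = 101.877940, coefficient = 2
x_9 = 3.5750, f(x_9) = 127.608269, coefficient = 4
x_10 = 3.7500, f(x_10) = 159.454058, coefficient = 1

I ≈ (0.175000/3) × 1877.917994 = 109.545216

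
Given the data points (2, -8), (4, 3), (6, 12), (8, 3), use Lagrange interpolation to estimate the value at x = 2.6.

Lagrange interpolation formula:
P(x) = Σ yᵢ × Lᵢ(x)
where Lᵢ(x) = Π_{j≠i} (x - xⱼ)/(xᵢ - xⱼ)

L_0(2.6) = (2.6 - 4)/(2 - 4) × (2.6 - 6)/(2 - 6) × (2.6 - 8)/(2 - 8) = 0.535500
L_1(2.6) = (2.6 - 2)/(4 - 2) × (2.6 - 6)/(4 - 6) × (2.6 - 8)/(4 - 8) = 0.688500
L_2(2.6) = (2.6 - 2)/(6 - 2) × (2.6 - 4)/(6 - 4) × (2.6 - 8)/(6 - 8) = -0.283500
L_3(2.6) = (2.6 - 2)/(8 - 2) × (2.6 - 4)/(8 - 4) × (2.6 - 6)/(8 - 6) = 0.059500

P(2.6) = (-8)×L_0(2.6) + 3×L_1(2.6) + 12×L_2(2.6) + 3×L_3(2.6)
P(2.6) = -5.442000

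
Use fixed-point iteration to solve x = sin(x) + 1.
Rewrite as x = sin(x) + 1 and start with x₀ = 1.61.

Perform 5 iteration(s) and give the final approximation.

Equation: x = sin(x) + 1
Fixed-point form: x = sin(x) + 1
x₀ = 1.61

x_1 = g(1.610000) = 1.999232
x_2 = g(1.999232) = 1.909617
x_3 = g(1.909617) = 1.943147
x_4 = g(1.943147) = 1.931475
x_5 = g(1.931475) = 1.935658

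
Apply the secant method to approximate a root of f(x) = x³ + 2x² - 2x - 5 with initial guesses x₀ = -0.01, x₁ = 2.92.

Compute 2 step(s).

f(x) = x³ + 2x² - 2x - 5
x₀ = -0.01, x₁ = 2.92

Secant formula: x_{n+1} = x_n - f(x_n)(x_n - x_{n-1})/(f(x_n) - f(x_{n-1}))

Iteration 1:
  f(-0.010000) = -4.979801
  f(2.920000) = 31.109888
  x_2 = 2.920000 - 31.109888×(2.920000 - (-0.010000))/(31.109888 - (-4.979801))
       = 0.394293
Iteration 2:
  f(2.920000) = 31.109888
  f(0.394293) = -5.416353
  x_3 = 0.394293 - (-5.416353)×(0.394293 - 2.920000)/(-5.416353 - 31.109888)
       = 0.768822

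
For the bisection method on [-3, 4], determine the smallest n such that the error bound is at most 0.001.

We need (b-a)/2^n ≤ 0.001
(4 - (-3))/2^n ≤ 0.001
7/2^n ≤ 0.001
2^n ≥ 7000
n ≥ log₂(7000) = 12.77
n ≥ 13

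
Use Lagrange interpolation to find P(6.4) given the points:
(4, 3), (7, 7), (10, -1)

Lagrange interpolation formula:
P(x) = Σ yᵢ × Lᵢ(x)
where Lᵢ(x) = Π_{j≠i} (x - xⱼ)/(xᵢ - xⱼ)

L_0(6.4) = (6.4 - 7)/(4 - 7) × (6.4 - 10)/(4 - 10) = 0.120000
L_1(6.4) = (6.4 - 4)/(7 - 4) × (6.4 - 10)/(7 - 10) = 0.960000
L_2(6.4) = (6.4 - 4)/(10 - 4) × (6.4 - 7)/(10 - 7) = -0.080000

P(6.4) = 3×L_0(6.4) + 7×L_1(6.4) + (-1)×L_2(6.4)
P(6.4) = 7.160000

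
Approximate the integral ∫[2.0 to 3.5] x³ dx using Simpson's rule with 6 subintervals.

f(x) = x³
a = 2.0, b = 3.5, n = 6
h = (b - a)/n = 0.250000

Simpson's rule: (h/3)[f(x₀) + 4f(x₁) + 2f(x₂) + ... + f(xₙ)]

x_0 = 2.0000, f(x_0) = 8.000000, coefficient = 1
x_1 = 2.2500, f(x_1) = 11.390625, coefficient = 4
x_2 = 2.5000, f(x_2) = 15.625000, coefficient = 2
x_3 = 2.7500, f(x_3) = 20.796875, coefficient = 4
x_4 = 3.0000, f(x_4) = 27.000000, coefficient = 2
x_5 = 3.2500, f(x_5) = 34.328125, coefficient = 4
x_6 = 3.5000, f(x_6) = 42.875000, coefficient = 1

I ≈ (0.250000/3) × 402.187500 = 33.515625
Exact value: 33.515625
Error: 0.000000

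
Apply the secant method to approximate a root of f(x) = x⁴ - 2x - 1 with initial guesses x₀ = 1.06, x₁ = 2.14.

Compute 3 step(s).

f(x) = x⁴ - 2x - 1
x₀ = 1.06, x₁ = 2.14

Secant formula: x_{n+1} = x_n - f(x_n)(x_n - x_{n-1})/(f(x_n) - f(x_{n-1}))

Iteration 1:
  f(1.060000) = -1.857523
  f(2.140000) = 15.692736
  x_2 = 2.140000 - 15.692736×(2.140000 - 1.060000)/(15.692736 - (-1.857523))
       = 1.174307
Iteration 2:
  f(2.140000) = 15.692736
  f(1.174307) = -1.446980
  x_3 = 1.174307 - (-1.446980)×(1.174307 - 2.140000)/(-1.446980 - 15.692736)
       = 1.255834
Iteration 3:
  f(1.174307) = -1.446980
  f(1.255834) = -1.024365
  x_4 = 1.255834 - (-1.024365)×(1.255834 - 1.174307)/(-1.024365 - (-1.446980))
       = 1.453443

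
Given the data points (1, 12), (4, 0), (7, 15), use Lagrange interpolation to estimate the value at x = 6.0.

Lagrange interpolation formula:
P(x) = Σ yᵢ × Lᵢ(x)
where Lᵢ(x) = Π_{j≠i} (x - xⱼ)/(xᵢ - xⱼ)

L_0(6.0) = (6.0 - 4)/(1 - 4) × (6.0 - 7)/(1 - 7) = -0.111111
L_1(6.0) = (6.0 - 1)/(4 - 1) × (6.0 - 7)/(4 - 7) = 0.555556
L_2(6.0) = (6.0 - 1)/(7 - 1) × (6.0 - 4)/(7 - 4) = 0.555556

P(6.0) = 12×L_0(6.0) + 0×L_1(6.0) + 15×L_2(6.0)
P(6.0) = 7.000000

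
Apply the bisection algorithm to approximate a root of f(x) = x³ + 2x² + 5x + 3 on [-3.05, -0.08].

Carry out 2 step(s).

f(x) = x³ + 2x² + 5x + 3
Initial interval: [-3.05, -0.08]

Iteration 1:
  c_1 = (-3.050000 + (-0.080000))/2 = -1.565000
  f(c_1) = f(-1.565000) = -3.759587
  f(a) × f(c) ≥ 0, new interval: [-1.565000, -0.080000]
Iteration 2:
  c_2 = (-1.565000 + (-0.080000))/2 = -0.822500
  f(c_2) = f(-0.822500) = -0.315914
  f(a) × f(c) ≥ 0, new interval: [-0.822500, -0.080000]

After 2 iteration(s), the approximation is c_2 = -0.822500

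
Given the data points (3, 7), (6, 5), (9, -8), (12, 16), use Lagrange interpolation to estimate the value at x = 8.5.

Lagrange interpolation formula:
P(x) = Σ yᵢ × Lᵢ(x)
where Lᵢ(x) = Π_{j≠i} (x - xⱼ)/(xᵢ - xⱼ)

L_0(8.5) = (8.5 - 6)/(3 - 6) × (8.5 - 9)/(3 - 9) × (8.5 - 12)/(3 - 12) = -0.027006
L_1(8.5) = (8.5 - 3)/(6 - 3) × (8.5 - 9)/(6 - 9) × (8.5 - 12)/(6 - 12) = 0.178241
L_2(8.5) = (8.5 - 3)/(9 - 3) × (8.5 - 6)/(9 - 6) × (8.5 - 12)/(9 - 12) = 0.891204
L_3(8.5) = (8.5 - 3)/(12 - 3) × (8.5 - 6)/(12 - 6) × (8.5 - 9)/(12 - 9) = -0.042438

P(8.5) = 7×L_0(8.5) + 5×L_1(8.5) + (-8)×L_2(8.5) + 16×L_3(8.5)
P(8.5) = -7.106481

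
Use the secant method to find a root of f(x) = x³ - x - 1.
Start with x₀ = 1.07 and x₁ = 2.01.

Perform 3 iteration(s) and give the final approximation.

f(x) = x³ - x - 1
x₀ = 1.07, x₁ = 2.01

Secant formula: x_{n+1} = x_n - f(x_n)(x_n - x_{n-1})/(f(x_n) - f(x_{n-1}))

Iteration 1:
  f(1.070000) = -0.844957
  f(2.010000) = 5.110601
  x_2 = 2.010000 - 5.110601×(2.010000 - 1.070000)/(5.110601 - (-0.844957))
       = 1.203364
Iteration 2:
  f(2.010000) = 5.110601
  f(1.203364) = -0.460789
  x_3 = 1.203364 - (-0.460789)×(1.203364 - 2.010000)/(-0.460789 - 5.110601)
       = 1.270078
Iteration 3:
  f(1.203364) = -0.460789
  f(1.270078) = -0.221316
  x_4 = 1.270078 - (-0.221316)×(1.270078 - 1.203364)/(-0.221316 - (-0.460789))
       = 1.331734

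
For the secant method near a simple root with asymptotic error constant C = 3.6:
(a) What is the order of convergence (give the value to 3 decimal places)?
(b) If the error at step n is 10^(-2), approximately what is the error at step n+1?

(a) Secant method has superlinear convergence with order φ = (1+√5)/2 ≈ 1.618.
    This means |e_{n+1}| ≈ C|e_n|^1.618.

(b) With |e_n| = 10^(-2) and C = 3.6:
    |e_{n+1}| ≈ 3.6 × (10^(-2))^1.618 = 3.6 × 10^(-3.24)

(a) ≈ 1.618 (golden ratio); (b) |e_{n+1}| ≈ 2.090e-03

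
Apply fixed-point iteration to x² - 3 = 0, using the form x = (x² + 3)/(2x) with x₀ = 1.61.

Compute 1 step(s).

Equation: x² - 3 = 0
Fixed-point form: x = (x² + 3)/(2x)
x₀ = 1.61

x_1 = g(1.610000) = 1.736677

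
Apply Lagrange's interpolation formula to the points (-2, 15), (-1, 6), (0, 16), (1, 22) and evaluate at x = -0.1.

Lagrange interpolation formula:
P(x) = Σ yᵢ × Lᵢ(x)
where Lᵢ(x) = Π_{j≠i} (x - xⱼ)/(xᵢ - xⱼ)

L_0(-0.1) = (-0.1 - (-1))/(-2 - (-1)) × (-0.1 - 0)/(-2 - 0) × (-0.1 - 1)/(-2 - 1) = -0.016500
L_1(-0.1) = (-0.1 - (-2))/(-1 - (-2)) × (-0.1 - 0)/(-1 - 0) × (-0.1 - 1)/(-1 - 1) = 0.104500
L_2(-0.1) = (-0.1 - (-2))/(0 - (-2)) × (-0.1 - (-1))/(0 - (-1)) × (-0.1 - 1)/(0 - 1) = 0.940500
L_3(-0.1) = (-0.1 - (-2))/(1 - (-2)) × (-0.1 - (-1))/(1 - (-1)) × (-0.1 - 0)/(1 - 0) = -0.028500

P(-0.1) = 15×L_0(-0.1) + 6×L_1(-0.1) + 16×L_2(-0.1) + 22×L_3(-0.1)
P(-0.1) = 14.800500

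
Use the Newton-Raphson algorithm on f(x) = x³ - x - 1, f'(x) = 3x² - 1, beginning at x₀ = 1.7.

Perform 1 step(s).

f(x) = x³ - x - 1
f'(x) = 3x² - 1
x₀ = 1.7

Newton-Raphson formula: x_{n+1} = x_n - f(x_n)/f'(x_n)

Iteration 1:
  f(1.700000) = 2.213000
  f'(1.700000) = 7.670000
  x_1 = 1.700000 - 2.213000/7.670000 = 1.411473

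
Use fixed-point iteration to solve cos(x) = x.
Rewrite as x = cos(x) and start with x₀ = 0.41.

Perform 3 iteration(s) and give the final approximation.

Equation: cos(x) = x
Fixed-point form: x = cos(x)
x₀ = 0.41

x_1 = g(0.410000) = 0.917121
x_2 = g(0.917121) = 0.608108
x_3 = g(0.608108) = 0.820730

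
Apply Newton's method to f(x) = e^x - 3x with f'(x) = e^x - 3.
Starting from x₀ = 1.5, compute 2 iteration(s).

f(x) = e^x - 3x
f'(x) = e^x - 3
x₀ = 1.5

Newton-Raphson formula: x_{n+1} = x_n - f(x_n)/f'(x_n)

Iteration 1:
  f(1.500000) = -0.018311
  f'(1.500000) = 1.481689
  x_1 = 1.500000 - (-0.018311)/1.481689 = 1.512358
Iteration 2:
  f(1.512358) = 0.000344
  f'(1.512358) = 1.537418
  x_2 = 1.512358 - 0.000344/1.537418 = 1.512135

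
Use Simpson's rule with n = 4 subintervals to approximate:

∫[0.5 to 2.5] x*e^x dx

f(x) = x*e^x
a = 0.5, b = 2.5, n = 4
h = (b - a)/n = 0.500000

Simpson's rule: (h/3)[f(x₀) + 4f(x₁) + 2f(x₂) + ... + f(xₙ)]

x_0 = 0.5000, f(x_0) = 0.824361, coefficient = 1
x_1 = 1.0000, f(x_1) = 2.718282, coefficient = 4
x_2 = 1.5000, f(x_2) = 6.722534, coefficient = 2
x_3 = 2.0000, f(x_3) = 14.778112, coefficient = 4
x_4 = 2.5000, f(x_4) = 30.456235, coefficient = 1

I ≈ (0.500000/3) × 114.711239 = 19.118540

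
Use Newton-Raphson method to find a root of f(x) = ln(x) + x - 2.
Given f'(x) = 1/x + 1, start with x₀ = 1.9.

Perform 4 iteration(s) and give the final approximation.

f(x) = ln(x) + x - 2
f'(x) = 1/x + 1
x₀ = 1.9

Newton-Raphson formula: x_{n+1} = x_n - f(x_n)/f'(x_n)

Iteration 1:
  f(1.900000) = 0.541854
  f'(1.900000) = 1.526316
  x_1 = 1.900000 - 0.541854/1.526316 = 1.544992
Iteration 2:
  f(1.544992) = -0.019989
  f'(1.544992) = 1.647252
  x_2 = 1.544992 - (-0.019989)/1.647252 = 1.557127
Iteration 3:
  f(1.557127) = -0.000031
  f'(1.557127) = 1.642208
  x_3 = 1.557127 - (-0.000031)/1.642208 = 1.557146
Iteration 4:
  f(1.557146) = 0.000000
  f'(1.557146) = 1.642201
  x_4 = 1.557146 - 0.000000/1.642201 = 1.557146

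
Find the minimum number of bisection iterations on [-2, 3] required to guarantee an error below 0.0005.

We need (b-a)/2^n ≤ 0.0005
(3 - (-2))/2^n ≤ 0.0005
5/2^n ≤ 0.0005
2^n ≥ 10000
n ≥ log₂(10000) = 13.29
n ≥ 14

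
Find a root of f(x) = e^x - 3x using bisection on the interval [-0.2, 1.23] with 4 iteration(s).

f(x) = e^x - 3x
Initial interval: [-0.2, 1.23]

Iteration 1:
  c_1 = (-0.200000 + 1.230000)/2 = 0.515000
  f(c_1) = f(0.515000) = 0.128639
  f(a) × f(c) ≥ 0, new interval: [0.515000, 1.230000]
Iteration 2:
  c_2 = (0.515000 + 1.230000)/2 = 0.872500
  f(c_2) = f(0.872500) = -0.224614
  f(a) × f(c) < 0, new interval: [0.515000, 0.872500]
Iteration 3:
  c_3 = (0.515000 + 0.872500)/2 = 0.693750
  f(c_3) = f(0.693750) = -0.080044
  f(a) × f(c) < 0, new interval: [0.515000, 0.693750]
Iteration 4:
  c_4 = (0.515000 + 0.693750)/2 = 0.604375
  f(c_4) = f(0.604375) = 0.016983
  f(a) × f(c) ≥ 0, new interval: [0.604375, 0.693750]

After 4 iteration(s), the approximation is c_4 = 0.604375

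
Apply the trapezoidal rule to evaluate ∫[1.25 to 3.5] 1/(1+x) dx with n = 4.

f(x) = 1/(1+x)
a = 1.25, b = 3.5, n = 4
h = (b - a)/n = 0.562500

Trapezoidal rule: (h/2)[f(x₀) + 2f(x₁) + 2f(x₂) + ... + f(xₙ)]

x_0 = 1.2500, f(x_0) = 0.444444, coefficient = 1
x_1 = 1.8125, f(x_1) = 0.355556, coefficient = 2
x_2 = 2.3750, f(x_2) = 0.296296, coefficient = 2
x_3 = 2.9375, f(x_3) = 0.253968, coefficient = 2
x_4 = 3.5000, f(x_4) = 0.222222, coefficient = 1

I ≈ (0.562500/2) × 2.478307 = 0.697024
Exact value: 0.693147
Error: 0.003877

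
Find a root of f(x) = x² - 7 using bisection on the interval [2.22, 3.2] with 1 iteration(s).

f(x) = x² - 7
Initial interval: [2.22, 3.2]

Iteration 1:
  c_1 = (2.220000 + 3.200000)/2 = 2.710000
  f(c_1) = f(2.710000) = 0.344100
  f(a) × f(c) < 0, new interval: [2.220000, 2.710000]

After 1 iteration(s), the approximation is c_1 = 2.710000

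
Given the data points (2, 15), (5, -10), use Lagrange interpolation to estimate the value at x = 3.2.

Lagrange interpolation formula:
P(x) = Σ yᵢ × Lᵢ(x)
where Lᵢ(x) = Π_{j≠i} (x - xⱼ)/(xᵢ - xⱼ)

L_0(3.2) = (3.2 - 5)/(2 - 5) = 0.600000
L_1(3.2) = (3.2 - 2)/(5 - 2) = 0.400000

P(3.2) = 15×L_0(3.2) + (-10)×L_1(3.2)
P(3.2) = 5.000000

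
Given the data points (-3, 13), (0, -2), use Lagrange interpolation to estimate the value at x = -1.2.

Lagrange interpolation formula:
P(x) = Σ yᵢ × Lᵢ(x)
where Lᵢ(x) = Π_{j≠i} (x - xⱼ)/(xᵢ - xⱼ)

L_0(-1.2) = (-1.2 - 0)/(-3 - 0) = 0.400000
L_1(-1.2) = (-1.2 - (-3))/(0 - (-3)) = 0.600000

P(-1.2) = 13×L_0(-1.2) + (-2)×L_1(-1.2)
P(-1.2) = 4.000000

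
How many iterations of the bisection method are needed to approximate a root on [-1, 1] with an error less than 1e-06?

We need (b-a)/2^n ≤ 1e-06
(1 - (-1))/2^n ≤ 1e-06
2/2^n ≤ 1e-06
2^n ≥ 2000000
n ≥ log₂(2000000) = 20.93
n ≥ 21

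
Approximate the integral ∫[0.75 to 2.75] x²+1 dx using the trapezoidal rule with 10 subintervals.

f(x) = x²+1
a = 0.75, b = 2.75, n = 10
h = (b - a)/n = 0.200000

Trapezoidal rule: (h/2)[f(x₀) + 2f(x₁) + 2f(x₂) + ... + f(xₙ)]

x_0 = 0.7500, f(x_0) = 1.562500, coefficient = 1
x_1 = 0.9500, f(x_1) = 1.902500, coefficient = 2
x_2 = 1.1500, f(x_2) = 2.322500, coefficient = 2
x_3 = 1.3500, f(x_3) = 2.822500, coefficient = 2
x_4 = 1.5500, f(x_4) = 3.402500, coefficient = 2
x_5 = 1.7500, f(x_5) = 4.062500, coefficient = 2
x_6 = 1.9500, f(x_6) = 4.802500, coefficient = 2
x_7 = 2.1500, f(x_7) = 5.622500, coefficient = 2
x_8 = 2.3500, f(x_8) = 6.522500, coefficient = 2
x_9 = 2.5500, f(x_9) = 7.502500, coefficient = 2
x_10 = 2.7500, f(x_10) = 8.562500, coefficient = 1

I ≈ (0.200000/2) × 88.050000 = 8.805000
Exact value: 8.791667
Error: 0.013333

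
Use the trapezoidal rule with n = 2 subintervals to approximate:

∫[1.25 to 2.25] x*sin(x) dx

f(x) = x*sin(x)
a = 1.25, b = 2.25, n = 2
h = (b - a)/n = 0.500000

Trapezoidal rule: (h/2)[f(x₀) + 2f(x₁) + 2f(x₂) + ... + f(xₙ)]

x_0 = 1.2500, f(x_0) = 1.186231, coefficient = 1
x_1 = 1.7500, f(x_1) = 1.721975, coefficient = 2
x_2 = 2.2500, f(x_2) = 1.750665, coefficient = 1

I ≈ (0.500000/2) × 6.380846 = 1.595212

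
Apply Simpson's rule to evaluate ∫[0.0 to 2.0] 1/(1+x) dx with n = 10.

f(x) = 1/(1+x)
a = 0.0, b = 2.0, n = 10
h = (b - a)/n = 0.200000

Simpson's rule: (h/3)[f(x₀) + 4f(x₁) + 2f(x₂) + ... + f(xₙ)]

x_0 = 0.0000, f(x_0) = 1.000000, coefficient = 1
x_1 = 0.2000, f(x_1) = 0.833333, coefficient = 4
x_2 = 0.4000, f(x_2) = 0.714286, coefficient = 2
x_3 = 0.6000, f(x_3) = 0.625000, coefficient = 4
x_4 = 0.8000, f(x_4) = 0.555556, coefficient = 2
x_5 = 1.0000, f(x_5) = 0.500000, coefficient = 4
x_6 = 1.2000, f(x_6) = 0.454545, coefficient = 2
x_7 = 1.4000, f(x_7) = 0.416667, coefficient = 4
x_8 = 1.6000, f(x_8) = 0.384615, coefficient = 2
x_9 = 1.8000, f(x_9) = 0.357143, coefficient = 4
x_10 = 2.0000, f(x_10) = 0.333333, coefficient = 1

I ≈ (0.200000/3) × 16.479909 = 1.098661
Exact value: 1.098612
Error: 0.000048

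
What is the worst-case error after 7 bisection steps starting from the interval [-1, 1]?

Bisection error bound: |error| ≤ (b-a)/2^n
|error| ≤ (1 - (-1))/2^7 = 2/2^7
|error| ≤ 0.0156250000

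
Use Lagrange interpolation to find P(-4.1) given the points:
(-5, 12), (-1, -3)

Lagrange interpolation formula:
P(x) = Σ yᵢ × Lᵢ(x)
where Lᵢ(x) = Π_{j≠i} (x - xⱼ)/(xᵢ - xⱼ)

L_0(-4.1) = (-4.1 - (-1))/(-5 - (-1)) = 0.775000
L_1(-4.1) = (-4.1 - (-5))/(-1 - (-5)) = 0.225000

P(-4.1) = 12×L_0(-4.1) + (-3)×L_1(-4.1)
P(-4.1) = 8.625000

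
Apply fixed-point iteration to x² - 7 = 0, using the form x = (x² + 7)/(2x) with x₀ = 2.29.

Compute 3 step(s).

Equation: x² - 7 = 0
Fixed-point form: x = (x² + 7)/(2x)
x₀ = 2.29

x_1 = g(2.290000) = 2.673384
x_2 = g(2.673384) = 2.645894
x_3 = g(2.645894) = 2.645751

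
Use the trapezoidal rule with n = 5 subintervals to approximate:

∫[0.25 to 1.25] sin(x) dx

f(x) = sin(x)
a = 0.25, b = 1.25, n = 5
h = (b - a)/n = 0.200000

Trapezoidal rule: (h/2)[f(x₀) + 2f(x₁) + 2f(x₂) + ... + f(xₙ)]

x_0 = 0.2500, f(x_0) = 0.247404, coefficient = 1
x_1 = 0.4500, f(x_1) = 0.434966, coefficient = 2
x_2 = 0.6500, f(x_2) = 0.605186, coefficient = 2
x_3 = 0.8500, f(x_3) = 0.751280, coefficient = 2
x_4 = 1.0500, f(x_4) = 0.867423, coefficient = 2
x_5 = 1.2500, f(x_5) = 0.948985, coefficient = 1

I ≈ (0.200000/2) × 6.514100 = 0.651410
Exact value: 0.653590
Error: 0.002180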